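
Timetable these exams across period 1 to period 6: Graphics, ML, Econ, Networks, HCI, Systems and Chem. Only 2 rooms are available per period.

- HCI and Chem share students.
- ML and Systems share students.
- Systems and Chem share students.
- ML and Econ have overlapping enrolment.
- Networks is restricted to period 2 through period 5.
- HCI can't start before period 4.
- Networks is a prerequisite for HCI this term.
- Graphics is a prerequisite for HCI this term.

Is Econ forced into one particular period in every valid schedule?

No

Econ can be period 1 (e.g. Econ in period 1; Networks in period 2; ML in period 2; Chem in period 5; Graphics in period 1; HCI in period 4; Systems in period 3) or period 2 (e.g. Networks in period 2, ML in period 1, HCI in period 4, Chem in period 5, Graphics in period 1, Systems in period 3, Econ in period 2).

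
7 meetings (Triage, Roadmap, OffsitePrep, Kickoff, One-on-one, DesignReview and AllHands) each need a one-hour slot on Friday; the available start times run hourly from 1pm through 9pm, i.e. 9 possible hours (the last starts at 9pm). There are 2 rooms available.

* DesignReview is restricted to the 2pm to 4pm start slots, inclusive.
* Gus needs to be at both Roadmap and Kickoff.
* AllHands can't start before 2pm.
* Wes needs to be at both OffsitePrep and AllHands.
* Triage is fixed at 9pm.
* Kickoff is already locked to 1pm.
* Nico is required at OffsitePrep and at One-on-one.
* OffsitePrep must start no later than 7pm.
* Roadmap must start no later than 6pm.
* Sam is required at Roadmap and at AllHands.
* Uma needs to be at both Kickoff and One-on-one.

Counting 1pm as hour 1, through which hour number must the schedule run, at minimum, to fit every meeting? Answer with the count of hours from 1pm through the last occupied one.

9 hours

With at most 2 per hour and 7 meetings, at least 4 hours are needed.
Triage can't be placed before 9pm — that is hour 9 counting from 1pm — so the schedule must run through at least 9 hours.
9 works (last occupied hour: 9pm): for example Roadmap=2pm; Kickoff=1pm; Triage=9pm; DesignReview=2pm; OffsitePrep=1pm; One-on-one=3pm; AllHands=3pm.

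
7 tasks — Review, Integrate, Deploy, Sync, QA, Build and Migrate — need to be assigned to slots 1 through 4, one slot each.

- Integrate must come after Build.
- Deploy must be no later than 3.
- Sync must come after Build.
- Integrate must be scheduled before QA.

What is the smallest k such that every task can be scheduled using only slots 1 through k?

The precedence chain requires at least 3 distinct slots.
3 works (last occupied slot: 3): for example QA in 3; Review in 1; Sync in 2; Deploy in 1; Integrate in 2; Build in 1; Migrate in 1.

3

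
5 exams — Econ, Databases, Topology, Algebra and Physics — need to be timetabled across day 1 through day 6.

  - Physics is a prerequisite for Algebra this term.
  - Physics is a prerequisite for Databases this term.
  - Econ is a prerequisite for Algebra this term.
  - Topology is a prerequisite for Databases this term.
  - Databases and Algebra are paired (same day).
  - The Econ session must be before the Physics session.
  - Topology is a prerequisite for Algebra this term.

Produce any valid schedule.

Physics in day 2; Topology in day 1; Econ in day 1; Algebra in day 3; Databases in day 3

Checking: Physics(day 2) before Databases(day 3); Econ(day 1) before Algebra(day 3); Econ(day 1) before Physics(day 2); Physics(day 2) before Algebra(day 3); Topology(day 1) before Algebra(day 3); Topology(day 1) before Databases(day 3); Databases = Algebra = day 3.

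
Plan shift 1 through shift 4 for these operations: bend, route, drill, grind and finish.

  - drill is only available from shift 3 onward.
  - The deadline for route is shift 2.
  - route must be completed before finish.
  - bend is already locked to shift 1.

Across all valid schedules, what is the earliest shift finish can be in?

Precedence pushes finish to at least shift 2.
finish at shift 2 is achievable: grind in shift 1; route in shift 1; drill in shift 3; bend in shift 1; finish in shift 2.

shift 2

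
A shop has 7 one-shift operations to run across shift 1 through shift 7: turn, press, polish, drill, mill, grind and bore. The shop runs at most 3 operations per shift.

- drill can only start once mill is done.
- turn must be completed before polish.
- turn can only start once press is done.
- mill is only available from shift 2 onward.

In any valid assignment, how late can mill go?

shift 6

Mill is available from shift 2; downstream work caps mill at shift 6.
mill at shift 6 is achievable: mill -> shift 6; bore -> shift 1; grind -> shift 1; polish -> shift 3; drill -> shift 7; turn -> shift 2; press -> shift 1.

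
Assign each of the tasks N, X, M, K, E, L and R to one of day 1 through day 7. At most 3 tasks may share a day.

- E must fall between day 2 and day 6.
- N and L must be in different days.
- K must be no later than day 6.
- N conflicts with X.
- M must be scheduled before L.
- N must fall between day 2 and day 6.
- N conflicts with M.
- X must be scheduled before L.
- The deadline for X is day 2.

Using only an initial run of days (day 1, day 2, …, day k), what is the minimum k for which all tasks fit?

The precedence chain requires at least 2 distinct days.
With at most 3 per day and 7 tasks, at least 3 days are needed.
3 works (last occupied day: day 3): for example E -> day 2; R -> day 2; L -> day 3; N -> day 2; K -> day 1; M -> day 1; X -> day 1.

3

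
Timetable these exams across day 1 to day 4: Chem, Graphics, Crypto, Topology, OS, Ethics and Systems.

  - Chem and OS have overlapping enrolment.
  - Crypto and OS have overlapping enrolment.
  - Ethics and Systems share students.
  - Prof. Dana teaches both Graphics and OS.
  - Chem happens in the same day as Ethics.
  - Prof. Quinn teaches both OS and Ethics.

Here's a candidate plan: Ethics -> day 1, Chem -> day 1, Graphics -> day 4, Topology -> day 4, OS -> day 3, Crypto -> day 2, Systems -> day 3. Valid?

Chem and OS have overlapping enrolment — holds.
Prof. Quinn teaches both OS and Ethics — holds.
Ethics and Systems share students — holds.
Crypto and OS have overlapping enrolment — holds.
Chem happens in the same day as Ethics — holds.
Prof. Dana teaches both Graphics and OS — holds.

Yes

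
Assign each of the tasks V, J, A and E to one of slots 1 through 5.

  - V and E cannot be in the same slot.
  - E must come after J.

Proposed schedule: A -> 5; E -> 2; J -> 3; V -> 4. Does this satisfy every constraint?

Invalid. E must come after J.

V and E cannot be in the same slot — holds.
E must come after J — violated.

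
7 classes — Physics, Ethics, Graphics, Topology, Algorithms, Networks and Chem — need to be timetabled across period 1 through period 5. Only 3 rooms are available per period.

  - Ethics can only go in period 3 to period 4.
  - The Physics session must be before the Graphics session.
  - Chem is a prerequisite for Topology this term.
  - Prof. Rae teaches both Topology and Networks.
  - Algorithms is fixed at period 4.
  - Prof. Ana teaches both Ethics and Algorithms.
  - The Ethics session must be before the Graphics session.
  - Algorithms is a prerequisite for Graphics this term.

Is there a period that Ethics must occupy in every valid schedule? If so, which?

period 3

Ethics's window is period 3–period 4.
Algorithms is fixed at period 4, and Ethics can't share a period with Algorithms.
So Ethics must be period 3.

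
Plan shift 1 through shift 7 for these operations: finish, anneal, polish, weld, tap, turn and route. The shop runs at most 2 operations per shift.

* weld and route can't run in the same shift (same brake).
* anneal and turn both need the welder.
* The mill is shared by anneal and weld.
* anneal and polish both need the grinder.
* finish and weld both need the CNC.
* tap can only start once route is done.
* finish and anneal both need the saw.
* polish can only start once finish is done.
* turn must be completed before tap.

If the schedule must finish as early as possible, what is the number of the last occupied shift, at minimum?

4

The precedence chain requires at least 2 distinct shifts.
With at most 2 per shift and 7 operations, at least 4 shifts are needed.
4 works (last occupied shift: shift 4): for example turn -> shift 1; polish -> shift 3; route -> shift 1; anneal -> shift 4; weld -> shift 3; finish -> shift 2; tap -> shift 2.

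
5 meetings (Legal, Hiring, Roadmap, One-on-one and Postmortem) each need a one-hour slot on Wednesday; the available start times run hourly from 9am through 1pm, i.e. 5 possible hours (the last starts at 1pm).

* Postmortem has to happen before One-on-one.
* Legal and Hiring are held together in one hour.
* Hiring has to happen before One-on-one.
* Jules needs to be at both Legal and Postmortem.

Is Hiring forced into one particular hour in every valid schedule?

No

Hiring can be 9am (e.g. Roadmap=9am; One-on-one=11am; Legal=9am; Hiring=9am; Postmortem=10am) or 10am (e.g. One-on-one in 11am, Legal in 10am, Postmortem in 9am, Hiring in 10am, Roadmap in 9am).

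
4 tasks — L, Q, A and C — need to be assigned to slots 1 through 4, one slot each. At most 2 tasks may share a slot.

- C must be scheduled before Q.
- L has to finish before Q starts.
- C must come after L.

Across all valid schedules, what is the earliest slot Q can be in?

Precedence pushes Q to at least 3.
Q at 3 is achievable: A in 1, Q in 3, L in 1, C in 2.

3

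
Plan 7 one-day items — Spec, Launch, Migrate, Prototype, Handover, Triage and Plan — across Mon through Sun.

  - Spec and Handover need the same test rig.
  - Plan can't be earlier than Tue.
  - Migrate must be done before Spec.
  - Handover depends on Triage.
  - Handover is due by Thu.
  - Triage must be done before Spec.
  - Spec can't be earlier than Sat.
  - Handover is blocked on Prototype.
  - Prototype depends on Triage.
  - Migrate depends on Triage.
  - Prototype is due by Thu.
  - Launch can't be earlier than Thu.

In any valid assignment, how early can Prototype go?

Tue

Precedence pushes Prototype to at least Tue; Prototype's own window allows nothing later than Thu; downstream work caps Prototype at Wed.
Prototype at Tue is achievable: Migrate -> Tue, Handover -> Wed, Prototype -> Tue, Plan -> Tue, Spec -> Sat, Triage -> Mon, Launch -> Thu.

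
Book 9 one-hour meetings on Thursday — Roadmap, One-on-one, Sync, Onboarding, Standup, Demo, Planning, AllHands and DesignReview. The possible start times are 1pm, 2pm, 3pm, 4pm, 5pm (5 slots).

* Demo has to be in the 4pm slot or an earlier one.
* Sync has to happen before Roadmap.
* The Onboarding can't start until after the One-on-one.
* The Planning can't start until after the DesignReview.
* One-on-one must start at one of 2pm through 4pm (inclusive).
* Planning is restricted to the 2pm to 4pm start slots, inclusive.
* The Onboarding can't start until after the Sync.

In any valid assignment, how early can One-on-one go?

One-on-one is available from 2pm; One-on-one's own window allows nothing later than 4pm.
One-on-one at 2pm is achievable: DesignReview -> 1pm; AllHands -> 1pm; Standup -> 1pm; Sync -> 1pm; Onboarding -> 3pm; Demo -> 1pm; Roadmap -> 2pm; One-on-one -> 2pm; Planning -> 2pm.

2pm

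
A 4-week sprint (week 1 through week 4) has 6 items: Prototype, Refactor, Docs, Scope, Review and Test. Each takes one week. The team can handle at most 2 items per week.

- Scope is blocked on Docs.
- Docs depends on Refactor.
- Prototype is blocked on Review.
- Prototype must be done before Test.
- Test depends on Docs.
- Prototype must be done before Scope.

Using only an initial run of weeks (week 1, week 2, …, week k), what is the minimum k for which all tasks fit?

3

The precedence chain requires at least 3 distinct weeks.
With at most 2 per week and 6 tasks, at least 3 weeks are needed.
3 works (last occupied week: week 3): for example Prototype in week 2; Refactor in week 1; Scope in week 3; Review in week 1; Test in week 3; Docs in week 2.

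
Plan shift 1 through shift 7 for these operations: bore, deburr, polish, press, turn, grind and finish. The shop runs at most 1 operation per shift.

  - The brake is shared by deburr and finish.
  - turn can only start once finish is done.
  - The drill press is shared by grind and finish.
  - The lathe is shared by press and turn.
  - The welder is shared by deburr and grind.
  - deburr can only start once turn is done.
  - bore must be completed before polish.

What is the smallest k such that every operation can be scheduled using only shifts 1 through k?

The precedence chain requires at least 3 distinct shifts.
With at most 1 per shift and 7 operations, at least 7 shifts are needed.
7 works (last occupied shift: shift 7): for example finish=shift 1, bore=shift 3, polish=shift 5, turn=shift 2, deburr=shift 4, press=shift 6, grind=shift 7.

7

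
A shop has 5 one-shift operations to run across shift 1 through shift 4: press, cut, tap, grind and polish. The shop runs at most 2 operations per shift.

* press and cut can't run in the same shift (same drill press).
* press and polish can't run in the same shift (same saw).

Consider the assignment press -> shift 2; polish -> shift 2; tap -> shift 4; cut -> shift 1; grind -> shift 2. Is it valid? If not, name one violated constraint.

Invalid. press and polish can't run in the same shift (same saw).

press and cut can't run in the same shift (same drill press) — holds.
The shop runs at most 2 operations per shift — violated.
press and polish can't run in the same shift (same saw) — violated.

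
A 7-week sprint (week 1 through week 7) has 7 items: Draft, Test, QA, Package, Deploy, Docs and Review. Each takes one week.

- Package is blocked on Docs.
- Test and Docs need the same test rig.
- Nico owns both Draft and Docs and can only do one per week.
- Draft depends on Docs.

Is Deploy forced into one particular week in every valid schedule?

No

Deploy can be week 1 (e.g. Docs in week 1; Draft in week 2; Review in week 1; Package in week 2; Test in week 2; QA in week 1; Deploy in week 1) or week 2 (e.g. Draft in week 2, Package in week 2, Docs in week 1, Review in week 1, Deploy in week 2, Test in week 2, QA in week 1).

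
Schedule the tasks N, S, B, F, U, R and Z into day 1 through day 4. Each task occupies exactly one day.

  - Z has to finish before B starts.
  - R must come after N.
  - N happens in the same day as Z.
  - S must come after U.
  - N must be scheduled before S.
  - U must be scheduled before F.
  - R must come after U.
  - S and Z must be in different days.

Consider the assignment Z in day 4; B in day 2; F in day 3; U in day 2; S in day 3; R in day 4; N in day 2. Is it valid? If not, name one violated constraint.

No — it violates: Z has to finish before B starts

Z has to finish before B starts — violated.
R must come after U — holds.
N happens in the same day as Z — violated.
S must come after U — holds.
N must be scheduled before S — holds.
R must come after N — holds.
S and Z must be in different days — holds.
U must be scheduled before F — holds.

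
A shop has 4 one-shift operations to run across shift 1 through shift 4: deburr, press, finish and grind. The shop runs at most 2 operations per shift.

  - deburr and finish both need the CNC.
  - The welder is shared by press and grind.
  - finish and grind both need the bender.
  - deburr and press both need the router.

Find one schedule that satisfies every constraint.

deburr -> shift 1, press -> shift 2, grind -> shift 1, finish -> shift 2

Checking: deburr(shift 1) != press(shift 2); press(shift 2) != grind(shift 1); finish(shift 2) != grind(shift 1); deburr(shift 1) != finish(shift 2); max 2 per shift (cap 2).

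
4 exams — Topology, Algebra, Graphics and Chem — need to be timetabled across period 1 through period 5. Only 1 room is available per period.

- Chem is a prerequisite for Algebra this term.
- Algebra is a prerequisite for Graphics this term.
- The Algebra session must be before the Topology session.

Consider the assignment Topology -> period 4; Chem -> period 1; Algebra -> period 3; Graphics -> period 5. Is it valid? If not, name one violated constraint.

Chem is a prerequisite for Algebra this term — holds.
Algebra is a prerequisite for Graphics this term — holds.
Only 1 room is available per period — holds.
The Algebra session must be before the Topology session — holds.

Yes, all constraints hold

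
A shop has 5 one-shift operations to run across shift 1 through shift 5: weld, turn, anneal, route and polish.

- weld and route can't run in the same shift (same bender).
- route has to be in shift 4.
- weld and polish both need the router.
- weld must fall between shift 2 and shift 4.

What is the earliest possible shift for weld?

shift 2

Weld is available from shift 2; weld's own window allows nothing later than shift 4.
weld at shift 2 is achievable: route in shift 4, polish in shift 1, weld in shift 2, turn in shift 1, anneal in shift 1.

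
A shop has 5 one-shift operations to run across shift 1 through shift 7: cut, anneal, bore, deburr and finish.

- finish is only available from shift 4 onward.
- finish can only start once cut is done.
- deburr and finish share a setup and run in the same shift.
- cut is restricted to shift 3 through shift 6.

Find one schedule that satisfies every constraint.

anneal in shift 1; deburr in shift 4; cut in shift 3; bore in shift 1; finish in shift 4

Checking: cut(shift 3) before finish(shift 4); deburr = finish = shift 4; finish=shift 4 in [shift 4,shift 7]; cut=shift 3 in [shift 3,shift 6].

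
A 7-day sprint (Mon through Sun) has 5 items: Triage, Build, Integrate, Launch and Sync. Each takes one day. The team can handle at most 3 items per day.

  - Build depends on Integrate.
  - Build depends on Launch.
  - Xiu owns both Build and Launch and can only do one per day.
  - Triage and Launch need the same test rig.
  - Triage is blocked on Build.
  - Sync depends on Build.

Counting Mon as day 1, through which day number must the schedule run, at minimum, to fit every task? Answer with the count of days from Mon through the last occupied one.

3

The precedence chain requires at least 3 distinct days.
With at most 3 per day and 5 tasks, at least 2 days are needed.
3 works (last occupied day: Wed): for example Build in Tue; Sync in Wed; Triage in Wed; Integrate in Mon; Launch in Mon.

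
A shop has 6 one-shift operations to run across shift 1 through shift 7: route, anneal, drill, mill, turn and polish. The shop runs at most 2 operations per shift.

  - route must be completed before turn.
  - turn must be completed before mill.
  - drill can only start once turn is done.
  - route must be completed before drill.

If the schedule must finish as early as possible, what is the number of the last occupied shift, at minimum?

3

The precedence chain requires at least 3 distinct shifts.
With at most 2 per shift and 6 operations, at least 3 shifts are needed.
3 works (last occupied shift: shift 3): for example turn -> shift 2; route -> shift 1; anneal -> shift 1; mill -> shift 3; polish -> shift 2; drill -> shift 3.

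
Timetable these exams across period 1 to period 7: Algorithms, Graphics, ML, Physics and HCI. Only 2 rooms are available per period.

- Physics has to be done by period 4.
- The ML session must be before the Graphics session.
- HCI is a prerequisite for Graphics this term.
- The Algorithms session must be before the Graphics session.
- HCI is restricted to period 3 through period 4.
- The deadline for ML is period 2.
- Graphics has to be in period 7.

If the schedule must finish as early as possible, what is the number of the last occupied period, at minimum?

7

The precedence chain requires at least 2 distinct periods.
With at most 2 per period and 5 exams, at least 3 periods are needed.
Graphics can't be placed before period 7, so the schedule must run through at least period 7.
7 works (last occupied period: period 7): for example Algorithms=period 2; HCI=period 3; Graphics=period 7; Physics=period 1; ML=period 1.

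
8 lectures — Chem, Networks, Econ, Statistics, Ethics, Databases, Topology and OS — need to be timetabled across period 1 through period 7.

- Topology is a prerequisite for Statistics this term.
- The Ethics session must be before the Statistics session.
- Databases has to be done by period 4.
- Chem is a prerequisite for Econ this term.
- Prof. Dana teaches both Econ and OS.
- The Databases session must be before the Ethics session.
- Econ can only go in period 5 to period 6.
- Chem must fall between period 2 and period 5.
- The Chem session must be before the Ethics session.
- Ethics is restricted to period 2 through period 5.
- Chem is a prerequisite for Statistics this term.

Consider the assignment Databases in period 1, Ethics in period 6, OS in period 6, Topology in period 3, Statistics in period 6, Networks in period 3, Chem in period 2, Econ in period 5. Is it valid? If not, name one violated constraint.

Econ can only go in period 5 to period 6 — holds.
Ethics is restricted to period 2 through period 5 — violated.
Chem is a prerequisite for Econ this term — holds.
The Ethics session must be before the Statistics session — violated.
Topology is a prerequisite for Statistics this term — holds.
Prof. Dana teaches both Econ and OS — holds.
Chem must fall between period 2 and period 5 — holds.
The Chem session must be before the Ethics session — holds.
Chem is a prerequisite for Statistics this term — holds.
Databases has to be done by period 4 — holds.
The Databases session must be before the Ethics session — holds.

Invalid. Ethics is restricted to period 2 through period 5.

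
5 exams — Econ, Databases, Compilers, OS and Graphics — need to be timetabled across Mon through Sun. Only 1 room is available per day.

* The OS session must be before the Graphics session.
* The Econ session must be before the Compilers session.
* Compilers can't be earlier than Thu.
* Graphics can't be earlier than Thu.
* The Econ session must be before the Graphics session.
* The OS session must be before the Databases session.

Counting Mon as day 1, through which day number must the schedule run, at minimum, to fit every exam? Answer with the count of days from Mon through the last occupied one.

The precedence chain requires at least 2 distinct days.
With at most 1 per day and 5 exams, at least 5 days are needed.
Compilers can't be placed before Thu — that is day 4 counting from Mon — so the schedule must run through at least 4 days.
5 works (last occupied day: Fri): for example Databases -> Wed; Compilers -> Fri; Graphics -> Thu; Econ -> Mon; OS -> Tue.

5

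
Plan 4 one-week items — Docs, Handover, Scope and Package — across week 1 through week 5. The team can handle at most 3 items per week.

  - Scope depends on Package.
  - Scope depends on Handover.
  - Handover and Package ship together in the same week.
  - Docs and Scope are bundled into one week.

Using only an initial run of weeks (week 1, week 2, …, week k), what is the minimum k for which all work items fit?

2

The precedence chain requires at least 2 distinct weeks.
With at most 3 per week and 4 work items, at least 2 weeks are needed.
2 works (last occupied week: week 2): for example Package=week 1; Scope=week 2; Handover=week 1; Docs=week 2.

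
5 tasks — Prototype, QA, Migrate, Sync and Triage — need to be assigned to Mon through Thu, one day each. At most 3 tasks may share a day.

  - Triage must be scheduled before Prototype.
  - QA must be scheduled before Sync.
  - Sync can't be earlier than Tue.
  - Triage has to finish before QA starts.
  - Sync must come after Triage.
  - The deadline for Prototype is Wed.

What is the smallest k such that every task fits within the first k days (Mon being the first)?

The precedence chain requires at least 3 distinct days.
With at most 3 per day and 5 tasks, at least 2 days are needed.
3 works (last occupied day: Wed): for example Sync -> Wed; Migrate -> Mon; QA -> Tue; Triage -> Mon; Prototype -> Tue.

3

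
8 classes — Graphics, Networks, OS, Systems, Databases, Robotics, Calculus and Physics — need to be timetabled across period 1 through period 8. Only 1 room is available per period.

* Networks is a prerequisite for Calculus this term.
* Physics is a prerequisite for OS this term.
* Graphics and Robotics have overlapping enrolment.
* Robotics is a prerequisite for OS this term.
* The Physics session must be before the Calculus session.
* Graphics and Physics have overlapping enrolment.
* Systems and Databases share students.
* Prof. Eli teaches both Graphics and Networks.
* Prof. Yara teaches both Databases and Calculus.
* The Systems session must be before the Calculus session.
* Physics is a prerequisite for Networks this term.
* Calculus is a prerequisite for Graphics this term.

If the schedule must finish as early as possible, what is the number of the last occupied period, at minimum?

period 8

The precedence chain requires at least 4 distinct periods.
With at most 1 per period and 8 classes, at least 8 periods are needed.
8 works (last occupied period: period 8): for example Systems -> period 3, Databases -> period 8, Robotics -> period 5, Graphics -> period 7, Networks -> period 2, Physics -> period 1, OS -> period 6, Calculus -> period 4.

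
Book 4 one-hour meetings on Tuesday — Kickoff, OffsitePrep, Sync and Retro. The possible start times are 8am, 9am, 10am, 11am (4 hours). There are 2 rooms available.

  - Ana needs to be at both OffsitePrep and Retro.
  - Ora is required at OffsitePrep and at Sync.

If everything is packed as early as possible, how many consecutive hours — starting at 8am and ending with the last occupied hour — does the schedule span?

2 hours

With at most 2 per hour and 4 meetings, at least 2 hours are needed.
2 works (last occupied hour: 9am): for example Kickoff -> 8am; Sync -> 9am; Retro -> 9am; OffsitePrep -> 8am.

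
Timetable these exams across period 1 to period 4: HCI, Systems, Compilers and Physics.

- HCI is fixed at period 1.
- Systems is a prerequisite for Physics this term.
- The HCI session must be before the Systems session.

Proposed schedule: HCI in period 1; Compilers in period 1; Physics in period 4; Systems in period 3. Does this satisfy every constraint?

The HCI session must be before the Systems session — holds.
Systems is a prerequisite for Physics this term — holds.
HCI is fixed at period 1 — holds.

Valid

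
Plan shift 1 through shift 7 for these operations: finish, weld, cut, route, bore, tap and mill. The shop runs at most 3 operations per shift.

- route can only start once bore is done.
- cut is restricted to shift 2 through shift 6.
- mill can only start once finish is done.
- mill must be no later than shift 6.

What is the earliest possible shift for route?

shift 2

Precedence pushes route to at least shift 2.
route at shift 2 is achievable: mill -> shift 2, cut -> shift 2, weld -> shift 1, bore -> shift 1, route -> shift 2, finish -> shift 1, tap -> shift 3.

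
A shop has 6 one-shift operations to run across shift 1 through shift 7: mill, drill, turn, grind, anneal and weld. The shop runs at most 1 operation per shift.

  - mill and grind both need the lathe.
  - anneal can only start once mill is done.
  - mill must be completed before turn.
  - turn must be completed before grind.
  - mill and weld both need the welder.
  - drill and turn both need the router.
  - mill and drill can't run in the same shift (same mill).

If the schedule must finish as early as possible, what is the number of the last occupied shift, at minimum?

The precedence chain requires at least 3 distinct shifts.
With at most 1 per shift and 6 operations, at least 6 shifts are needed.
6 works (last occupied shift: shift 6): for example weld -> shift 6; mill -> shift 1; turn -> shift 2; grind -> shift 3; anneal -> shift 4; drill -> shift 5.

6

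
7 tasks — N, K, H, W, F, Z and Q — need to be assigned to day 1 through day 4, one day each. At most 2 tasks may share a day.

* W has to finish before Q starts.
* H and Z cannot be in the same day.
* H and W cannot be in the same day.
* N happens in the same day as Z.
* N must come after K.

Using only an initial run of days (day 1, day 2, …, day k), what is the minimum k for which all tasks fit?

4 days

The precedence chain requires at least 2 distinct days.
With at most 2 per day and 7 tasks, at least 4 days are needed.
4 works (last occupied day: day 4): for example Q in day 3, K in day 1, N in day 2, Z in day 2, F in day 4, H in day 3, W in day 1.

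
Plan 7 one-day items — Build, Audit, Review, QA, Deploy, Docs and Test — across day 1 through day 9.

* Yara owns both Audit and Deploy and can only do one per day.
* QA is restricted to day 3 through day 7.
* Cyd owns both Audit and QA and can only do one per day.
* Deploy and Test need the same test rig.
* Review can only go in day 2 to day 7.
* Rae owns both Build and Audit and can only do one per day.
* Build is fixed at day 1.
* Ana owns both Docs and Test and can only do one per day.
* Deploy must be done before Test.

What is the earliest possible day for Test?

day 2

Precedence pushes Test to at least day 2.
Test at day 2 is achievable: Review in day 2, Build in day 1, Deploy in day 1, Test in day 2, QA in day 3, Audit in day 2, Docs in day 1.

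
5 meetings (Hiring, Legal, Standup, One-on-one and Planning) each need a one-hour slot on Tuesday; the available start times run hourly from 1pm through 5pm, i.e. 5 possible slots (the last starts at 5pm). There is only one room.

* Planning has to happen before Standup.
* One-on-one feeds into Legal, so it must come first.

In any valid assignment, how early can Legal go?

2pm

Precedence pushes Legal to at least 2pm.
Legal at 2pm is achievable: Standup=4pm, Hiring=5pm, Legal=2pm, One-on-one=1pm, Planning=3pm.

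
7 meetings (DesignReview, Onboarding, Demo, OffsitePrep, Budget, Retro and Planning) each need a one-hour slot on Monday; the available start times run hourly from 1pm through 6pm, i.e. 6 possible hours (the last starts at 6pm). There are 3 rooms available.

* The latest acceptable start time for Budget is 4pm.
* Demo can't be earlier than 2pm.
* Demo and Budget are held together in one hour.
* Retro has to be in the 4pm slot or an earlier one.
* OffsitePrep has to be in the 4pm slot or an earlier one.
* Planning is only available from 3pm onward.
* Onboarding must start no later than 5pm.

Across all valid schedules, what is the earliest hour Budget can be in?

2pm

Budget must be in the same hour as Demo, which can't be before 2pm, so Budget is at least 2pm; Budget's own window allows nothing later than 4pm.
Budget at 2pm is achievable: Retro -> 1pm; OffsitePrep -> 1pm; Demo -> 2pm; Budget -> 2pm; Planning -> 3pm; DesignReview -> 2pm; Onboarding -> 1pm.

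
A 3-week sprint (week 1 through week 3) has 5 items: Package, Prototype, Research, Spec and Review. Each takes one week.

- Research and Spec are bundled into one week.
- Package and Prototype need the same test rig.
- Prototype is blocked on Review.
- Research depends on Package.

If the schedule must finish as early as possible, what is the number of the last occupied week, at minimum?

2

The precedence chain requires at least 2 distinct weeks.
2 works (last occupied week: week 2): for example Research in week 2, Spec in week 2, Package in week 1, Review in week 1, Prototype in week 2.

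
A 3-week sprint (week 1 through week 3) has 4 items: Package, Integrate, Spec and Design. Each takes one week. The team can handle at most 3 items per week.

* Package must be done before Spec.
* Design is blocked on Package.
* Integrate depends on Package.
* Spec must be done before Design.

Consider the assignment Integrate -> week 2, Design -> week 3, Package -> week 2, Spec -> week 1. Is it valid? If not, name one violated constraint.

Integrate depends on Package — violated.
Design is blocked on Package — holds.
Spec must be done before Design — holds.
The team can handle at most 3 items per week — holds.
Package must be done before Spec — violated.

No. Package must be done before Spec is not satisfied.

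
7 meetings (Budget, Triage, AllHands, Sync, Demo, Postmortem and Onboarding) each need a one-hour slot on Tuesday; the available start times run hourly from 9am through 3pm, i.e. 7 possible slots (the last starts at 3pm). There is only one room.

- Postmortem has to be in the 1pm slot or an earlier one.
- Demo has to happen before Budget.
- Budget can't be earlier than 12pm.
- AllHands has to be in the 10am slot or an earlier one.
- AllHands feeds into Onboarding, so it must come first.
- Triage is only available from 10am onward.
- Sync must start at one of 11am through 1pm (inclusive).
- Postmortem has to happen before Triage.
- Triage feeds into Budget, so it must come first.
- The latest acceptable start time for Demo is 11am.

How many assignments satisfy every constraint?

38

Splitting on Budget: it can be 2pm (10), 3pm (28). Listing each branch's schedules as (Triage, AllHands, Sync, Demo, Postmortem, Onboarding):
Budget=2pm: (12pm,9am,1pm,10am,11am,3pm) (12pm,9am,1pm,11am,10am,3pm) (12pm,10am,1pm,9am,11am,3pm) (12pm,10am,1pm,11am,9am,3pm) (1pm,9am,11am,10am,12pm,3pm) (1pm,9am,12pm,10am,11am,3pm) (1pm,9am,12pm,11am,10am,3pm) (1pm,10am,11am,9am,12pm,3pm) (1pm,10am,12pm,9am,11am,3pm) (1pm,10am,12pm,11am,9am,3pm) — 10.
Budget=3pm: (12pm,9am,1pm,10am,11am,2pm) (12pm,9am,1pm,11am,10am,2pm) (12pm,10am,1pm,9am,11am,2pm) (12pm,10am,1pm,11am,9am,2pm) (1pm,9am,11am,10am,12pm,2pm) (1pm,9am,12pm,10am,11am,2pm) (1pm,9am,12pm,11am,10am,2pm) (1pm,10am,11am,9am,12pm,2pm) (1pm,10am,12pm,9am,11am,2pm) (1pm,10am,12pm,11am,9am,2pm) (2pm,9am,11am,10am,12pm,1pm) (2pm,9am,11am,10am,1pm,12pm) (2pm,9am,12pm,10am,11am,1pm) (2pm,9am,12pm,10am,1pm,11am) (2pm,9am,12pm,11am,10am,1pm) (2pm,9am,12pm,11am,1pm,10am) (2pm,9am,1pm,10am,11am,12pm) (2pm,9am,1pm,10am,12pm,11am) (2pm,9am,1pm,11am,10am,12pm) (2pm,9am,1pm,11am,12pm,10am) (2pm,10am,11am,9am,12pm,1pm) (2pm,10am,11am,9am,1pm,12pm) (2pm,10am,12pm,9am,11am,1pm) (2pm,10am,12pm,9am,1pm,11am) (2pm,10am,12pm,11am,9am,1pm) (2pm,10am,1pm,9am,11am,12pm) (2pm,10am,1pm,9am,12pm,11am) (2pm,10am,1pm,11am,9am,12pm) — 28.
Summing: 10 + 28 = 38.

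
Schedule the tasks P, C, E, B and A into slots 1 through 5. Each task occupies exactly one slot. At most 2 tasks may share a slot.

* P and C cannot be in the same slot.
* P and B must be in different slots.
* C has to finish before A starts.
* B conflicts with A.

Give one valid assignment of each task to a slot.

C in 1, P in 2, B in 3, E in 1, A in 2

Checking: C(1) before A(2); B(3) != A(2); P(2) != B(3); P(2) != C(1); max 2 per slot (cap 2).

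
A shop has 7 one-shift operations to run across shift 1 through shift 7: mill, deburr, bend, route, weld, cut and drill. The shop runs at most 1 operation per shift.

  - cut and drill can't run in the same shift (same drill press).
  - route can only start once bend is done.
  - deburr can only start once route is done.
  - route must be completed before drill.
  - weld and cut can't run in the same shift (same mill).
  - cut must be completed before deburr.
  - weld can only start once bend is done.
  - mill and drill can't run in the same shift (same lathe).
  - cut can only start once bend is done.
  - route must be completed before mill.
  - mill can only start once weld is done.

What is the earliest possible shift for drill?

shift 3

Precedence pushes drill to at least shift 3.
drill at shift 3 is achievable: drill in shift 3, weld in shift 4, bend in shift 1, route in shift 2, deburr in shift 7, cut in shift 6, mill in shift 5.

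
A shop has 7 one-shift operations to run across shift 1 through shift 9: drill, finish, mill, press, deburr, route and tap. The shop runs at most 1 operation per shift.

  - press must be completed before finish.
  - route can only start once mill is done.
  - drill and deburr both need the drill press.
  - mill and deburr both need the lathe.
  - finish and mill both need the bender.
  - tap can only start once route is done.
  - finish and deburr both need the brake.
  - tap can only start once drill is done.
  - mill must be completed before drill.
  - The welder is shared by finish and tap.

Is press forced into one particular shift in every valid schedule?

press can be shift 1 (e.g. tap=shift 5, mill=shift 2, press=shift 1, drill=shift 3, deburr=shift 7, finish=shift 6, route=shift 4) or shift 2 (e.g. mill -> shift 1; drill -> shift 3; route -> shift 4; tap -> shift 5; deburr -> shift 7; finish -> shift 6; press -> shift 2).

No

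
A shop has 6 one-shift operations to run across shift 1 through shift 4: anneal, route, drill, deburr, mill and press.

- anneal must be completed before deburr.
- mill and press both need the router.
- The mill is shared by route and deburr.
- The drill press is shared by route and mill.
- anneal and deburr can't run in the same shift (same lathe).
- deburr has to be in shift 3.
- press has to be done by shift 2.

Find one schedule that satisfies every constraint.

deburr=shift 3, mill=shift 2, route=shift 1, press=shift 1, drill=shift 1, anneal=shift 1

Checking: anneal(shift 1) before deburr(shift 3); mill(shift 2) != press(shift 1); anneal(shift 1) != deburr(shift 3); route(shift 1) != deburr(shift 3); route(shift 1) != mill(shift 2); deburr=shift 3 in [shift 3,shift 3]; press=shift 1 in [shift 1,shift 2].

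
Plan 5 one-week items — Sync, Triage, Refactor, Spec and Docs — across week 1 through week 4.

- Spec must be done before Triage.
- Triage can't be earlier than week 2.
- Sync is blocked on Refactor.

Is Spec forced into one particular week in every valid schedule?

No

Spec can be week 1 (e.g. Spec in week 1, Refactor in week 1, Sync in week 2, Triage in week 2, Docs in week 1) or week 2 (e.g. Spec -> week 2, Refactor -> week 1, Triage -> week 3, Docs -> week 1, Sync -> week 2).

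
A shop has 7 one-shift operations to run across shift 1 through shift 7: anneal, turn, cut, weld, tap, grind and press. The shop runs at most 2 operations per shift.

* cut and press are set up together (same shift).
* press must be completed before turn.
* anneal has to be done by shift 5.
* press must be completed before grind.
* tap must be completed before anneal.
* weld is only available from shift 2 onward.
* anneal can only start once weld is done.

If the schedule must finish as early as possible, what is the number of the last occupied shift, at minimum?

4

The precedence chain requires at least 2 distinct shifts.
With at most 2 per shift and 7 operations, at least 4 shifts are needed.
Propagating the time windows through the other constraints, anneal can't land before shift 3, so the schedule must run through at least shift 3.
4 works (last occupied shift: shift 4): for example turn in shift 3, weld in shift 2, anneal in shift 3, grind in shift 4, cut in shift 1, tap in shift 2, press in shift 1.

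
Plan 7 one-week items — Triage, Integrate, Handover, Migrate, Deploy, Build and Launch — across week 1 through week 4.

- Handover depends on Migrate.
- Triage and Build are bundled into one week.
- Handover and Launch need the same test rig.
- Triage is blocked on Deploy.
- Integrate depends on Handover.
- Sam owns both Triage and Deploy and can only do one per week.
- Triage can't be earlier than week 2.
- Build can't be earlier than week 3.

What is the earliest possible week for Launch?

Launch at week 1 is achievable: Build in week 3; Triage in week 3; Integrate in week 3; Launch in week 1; Migrate in week 1; Deploy in week 1; Handover in week 2.

week 1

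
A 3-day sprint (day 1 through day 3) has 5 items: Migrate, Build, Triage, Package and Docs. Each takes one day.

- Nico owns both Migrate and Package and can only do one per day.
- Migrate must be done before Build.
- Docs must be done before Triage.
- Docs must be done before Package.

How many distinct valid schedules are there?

13

Splitting on Migrate: it can be day 1 (10), day 2 (3). Listing each branch's schedules as (Build, Triage, Package, Docs) by day number:
Migrate=day 1: (2,2,2,1) (2,2,3,1) (2,3,2,1) (2,3,3,1) (2,3,3,2) (3,2,2,1) (3,2,3,1) (3,3,2,1) (3,3,3,1) (3,3,3,2) — 10.
Migrate=day 2: (3,2,3,1) (3,3,3,1) (3,3,3,2) — 3.
Summing: 10 + 3 = 13.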